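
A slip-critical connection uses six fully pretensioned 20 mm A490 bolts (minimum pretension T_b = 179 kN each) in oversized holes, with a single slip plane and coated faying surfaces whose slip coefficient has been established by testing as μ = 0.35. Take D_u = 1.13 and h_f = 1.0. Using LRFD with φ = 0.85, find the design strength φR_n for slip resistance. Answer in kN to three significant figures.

361 kN

R_n = μ · D_u · h_f · T_b · n_s · n_b = 0.35 × 1.13 × 1.0 × 179 × 1 × 6 = 424.8 kN.
Design strength φR_n = 0.85 × 424.8 = 361 kN.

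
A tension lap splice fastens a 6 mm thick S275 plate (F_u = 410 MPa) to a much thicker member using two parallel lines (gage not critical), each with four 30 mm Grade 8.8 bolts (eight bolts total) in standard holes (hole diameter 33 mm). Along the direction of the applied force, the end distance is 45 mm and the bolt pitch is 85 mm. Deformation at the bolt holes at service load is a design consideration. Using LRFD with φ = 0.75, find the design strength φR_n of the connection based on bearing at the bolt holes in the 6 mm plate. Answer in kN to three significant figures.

Per bolt r_n = 1.2 l_c t F_u ≤ 2.4 d t F_u; upper limit = 2.4 × 30 × 6 × 410 / 1000 = 177.1 kN.
Edge bolt: l_c = 45 − 33/2 = 28.5 mm → 1.2 × 28.5 × 6 × 410 / 1000 = 84.13 → r_n = 84.13 kN.
Interior bolts: l_c = 85 − 33 = 52 mm → 1.2 × 52 × 6 × 410 / 1000 = 153.5 → r_n = 153.5 kN.
R_n = 2 × 84.13 + 6 × 153.5 = 1089 kN.
Design strength φR_n = 0.75 × 1089 = 817 kN.

817 kN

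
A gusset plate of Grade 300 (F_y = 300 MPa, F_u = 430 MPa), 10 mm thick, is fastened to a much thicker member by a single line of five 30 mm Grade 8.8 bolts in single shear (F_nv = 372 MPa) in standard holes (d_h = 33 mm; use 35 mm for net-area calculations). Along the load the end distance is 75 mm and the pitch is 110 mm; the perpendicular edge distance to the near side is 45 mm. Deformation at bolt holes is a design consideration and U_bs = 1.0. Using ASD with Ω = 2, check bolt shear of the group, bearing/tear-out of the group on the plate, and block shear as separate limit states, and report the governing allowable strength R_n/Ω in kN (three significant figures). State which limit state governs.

Bolt shear: A_b = π·30²/4 = 706.9 mm²; R_n = 372 × 706.9 × 5 × 1 / 1000 = 1315 kN → 1315 / 2 = 657 kN.
Bearing: edge l_c = 58.5, r_n = 301.9 kN; interior l_c = 77, r_n = 309.6 kN; R_n = 301.9 + 4·309.6 = 1540 kN → 770 kN.
Block shear: A_gv = 5150, A_nv = 3575, A_nt = 275 mm²; R_n = min(0.6F_uA_nv, 0.6F_yA_gv) + U_bs·F_u·A_nt = 1041 kN → 520 kN.
Block shear governs: 520 kN.

520 kN (block shear governs)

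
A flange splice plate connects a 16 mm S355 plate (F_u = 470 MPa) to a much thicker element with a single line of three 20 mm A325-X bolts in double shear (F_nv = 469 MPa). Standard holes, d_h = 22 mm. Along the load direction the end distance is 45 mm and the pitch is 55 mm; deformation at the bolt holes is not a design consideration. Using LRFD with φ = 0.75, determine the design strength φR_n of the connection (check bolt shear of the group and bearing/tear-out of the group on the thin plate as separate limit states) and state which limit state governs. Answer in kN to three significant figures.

Bolt shear: A_b = π·20²/4 = 314.2 mm²; R_n = 469 × 314.2 × 3 × 2 / 1000 = 884 kN → 0.75 × 884 = 663 kN.
Bearing (1.5 l_c t F_u ≤ 3.0 d t F_u): upper limit = 3.0·20·16·470 / 1000 = 451.2 kN.
  Edge l_c = 45 − 22/2 = 34 → r_n = 383.5 kN; interior l_c = 55 − 22 = 33 → r_n = 372.2 kN.
  R_n,bearing = 1·383.5 + 2·372.2 = 1128 kN → 0.75 × 1128 = 846 kN.
Bolt shear governs: 663 kN.

663 kN (bolt shear governs)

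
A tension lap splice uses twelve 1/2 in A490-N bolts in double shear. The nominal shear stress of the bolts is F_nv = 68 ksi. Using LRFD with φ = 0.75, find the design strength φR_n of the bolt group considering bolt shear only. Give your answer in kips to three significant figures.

A_b = π × 0.5² / 4 = 0.1963 in².
R_n = F_nv · A_b · n · n_s = 68 × 0.1963 × 12 × 2 = 320.4 kips.
Design strength φR_n = 0.75 × 320.4 = 240 kips.

240 kips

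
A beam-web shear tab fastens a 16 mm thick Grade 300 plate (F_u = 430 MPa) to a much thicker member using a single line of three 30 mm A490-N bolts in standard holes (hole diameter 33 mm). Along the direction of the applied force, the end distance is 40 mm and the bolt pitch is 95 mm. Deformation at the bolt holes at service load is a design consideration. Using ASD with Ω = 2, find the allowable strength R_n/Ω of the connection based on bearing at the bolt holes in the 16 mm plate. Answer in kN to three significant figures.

592 kN

Per bolt r_n = 1.2 l_c t F_u ≤ 2.4 d t F_u; upper limit = 2.4 × 30 × 16 × 430 / 1000 = 495.4 kN.
Edge bolt: l_c = 40 − 33/2 = 23.5 mm → 1.2 × 23.5 × 16 × 430 / 1000 = 194 → r_n = 194 kN.
Interior bolts: l_c = 95 − 33 = 62 mm → 1.2 × 62 × 16 × 430 / 1000 = 511.9 → r_n = 495.4 kN.
R_n = 1 × 194 + 2 × 495.4 = 1185 kN.
Allowable strength R_n/Ω = 1185 / 2 = 592 kN.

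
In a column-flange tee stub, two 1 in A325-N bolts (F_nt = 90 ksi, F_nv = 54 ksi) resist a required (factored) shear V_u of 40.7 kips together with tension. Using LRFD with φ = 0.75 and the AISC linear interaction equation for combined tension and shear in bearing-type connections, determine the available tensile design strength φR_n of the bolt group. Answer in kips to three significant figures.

A_b = π·1²/4 = 0.7854 in²; f_rv = 40.7 / (2 × 0.7854) = 25.91 ksi.
F'_nt = 1.3 F_nt − (F_nt / φF_nv) f_rv = 1.3·90 − (90/(0.75·54))·25.91 = 59.42 ksi, capped at F_nt → F'_nt = 59.42 ksi.
R_n = F'_nt · A_b · n = 59.42 × 0.7854 × 2 = 93.34 kips.
Design strength φR_n = 0.75 × 93.34 = 70 kips.

70 kips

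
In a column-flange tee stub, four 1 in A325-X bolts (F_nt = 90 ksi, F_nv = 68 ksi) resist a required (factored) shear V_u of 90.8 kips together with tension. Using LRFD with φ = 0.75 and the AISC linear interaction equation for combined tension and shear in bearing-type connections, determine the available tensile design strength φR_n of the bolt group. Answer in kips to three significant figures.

155 kips

A_b = π·1²/4 = 0.7854 in²; f_rv = 90.8 / (4 × 0.7854) = 28.9 ksi.
F'_nt = 1.3 F_nt − (F_nt / φF_nv) f_rv = 1.3·90 − (90/(0.75·68))·28.9 = 66 ksi, capped at F_nt → F'_nt = 66 ksi.
R_n = F'_nt · A_b · n = 66 × 0.7854 × 4 = 207.3 kips.
Design strength φR_n = 0.75 × 207.3 = 155 kips.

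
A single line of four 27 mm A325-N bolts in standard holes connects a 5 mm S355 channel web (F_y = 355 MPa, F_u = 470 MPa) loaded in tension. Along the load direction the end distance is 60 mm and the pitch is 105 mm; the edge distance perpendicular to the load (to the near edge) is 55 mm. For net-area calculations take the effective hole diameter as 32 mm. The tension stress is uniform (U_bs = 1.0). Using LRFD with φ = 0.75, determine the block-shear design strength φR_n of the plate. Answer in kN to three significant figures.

Shear plane L_v = 60 + 3·105 = 375 mm; A_gv = 375 × 5 = 1875 mm².
A_nv = (375 − 3.5·32) × 5 = 1315 mm².
A_nt = (55 − 0.5·32) × 5 = 195 mm².
0.6 F_u A_nv = 370.8 kN; 0.6 F_y A_gv = 399.4 kN → shear rupture governs the shear term.
R_n = 370.8 + 1.0 × 470 × 195 / 1000 = 462.5 kN.
Design strength φR_n = 0.75 × 462.5 = 347 kN.

347 kN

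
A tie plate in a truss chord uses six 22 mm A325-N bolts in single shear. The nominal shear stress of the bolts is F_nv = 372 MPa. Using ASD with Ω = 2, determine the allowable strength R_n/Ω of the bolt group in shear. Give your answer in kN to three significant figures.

424 kN

A_b = π × 22² / 4 = 380.1 mm².
R_n = F_nv · A_b · n · n_s = 372 × 380.1 × 6 × 1 / 1000 = 848.5 kN.
Allowable strength R_n/Ω = 848.5 / 2 = 424 kN.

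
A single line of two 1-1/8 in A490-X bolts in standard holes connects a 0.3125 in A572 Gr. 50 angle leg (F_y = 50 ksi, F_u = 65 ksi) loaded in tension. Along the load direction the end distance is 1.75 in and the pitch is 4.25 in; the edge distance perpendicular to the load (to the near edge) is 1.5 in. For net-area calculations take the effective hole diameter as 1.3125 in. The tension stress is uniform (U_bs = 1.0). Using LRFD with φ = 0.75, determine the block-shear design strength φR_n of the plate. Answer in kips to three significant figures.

Shear plane L_v = 1.75 + 1·4.25 = 6 in; A_gv = 6 × 0.3125 = 1.875 in².
A_nv = (6 − 1.5·1.3125) × 0.3125 = 1.26 in².
A_nt = (1.5 − 0.5·1.3125) × 0.3125 = 0.2637 in².
0.6 F_u A_nv = 49.13 kips; 0.6 F_y A_gv = 56.25 kips → shear rupture governs the shear term.
R_n = 49.13 + 1.0 × 65 × 0.2637 = 66.27 kips.
Design strength φR_n = 0.75 × 66.27 = 49.7 kips.

49.7 kips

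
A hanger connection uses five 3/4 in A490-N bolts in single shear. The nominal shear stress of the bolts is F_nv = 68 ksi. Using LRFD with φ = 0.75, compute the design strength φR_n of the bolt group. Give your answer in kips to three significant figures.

113 kips

A_b = π × 0.75² / 4 = 0.4418 in².
R_n = F_nv · A_b · n · n_s = 68 × 0.4418 × 5 × 1 = 150.2 kips.
Design strength φR_n = 0.75 × 150.2 = 113 kips.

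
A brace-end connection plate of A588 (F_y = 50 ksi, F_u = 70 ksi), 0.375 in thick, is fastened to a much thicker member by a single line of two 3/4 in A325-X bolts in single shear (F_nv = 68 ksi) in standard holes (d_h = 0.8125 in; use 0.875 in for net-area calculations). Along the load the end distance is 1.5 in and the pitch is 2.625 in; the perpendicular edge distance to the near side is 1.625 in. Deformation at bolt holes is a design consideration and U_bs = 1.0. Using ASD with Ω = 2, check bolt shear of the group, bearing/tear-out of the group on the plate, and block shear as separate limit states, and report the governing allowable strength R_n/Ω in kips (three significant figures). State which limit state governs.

Bolt shear: A_b = π·0.75²/4 = 0.4418 in²; R_n = 68 × 0.4418 × 2 × 1 = 60.08 kips → 60.08 / 2 = 30 kips.
Bearing: edge l_c = 1.094, r_n = 34.45 kips; interior l_c = 1.812, r_n = 47.25 kips; R_n = 34.45 + 1·47.25 = 81.7 kips → 40.9 kips.
Block shear: A_gv = 1.547, A_nv = 1.055, A_nt = 0.4453 in²; R_n = min(0.6F_uA_nv, 0.6F_yA_gv) + U_bs·F_u·A_nt = 75.47 kips → 37.7 kips.
Bolt shear governs: 30 kips.

30 kips (bolt shear governs)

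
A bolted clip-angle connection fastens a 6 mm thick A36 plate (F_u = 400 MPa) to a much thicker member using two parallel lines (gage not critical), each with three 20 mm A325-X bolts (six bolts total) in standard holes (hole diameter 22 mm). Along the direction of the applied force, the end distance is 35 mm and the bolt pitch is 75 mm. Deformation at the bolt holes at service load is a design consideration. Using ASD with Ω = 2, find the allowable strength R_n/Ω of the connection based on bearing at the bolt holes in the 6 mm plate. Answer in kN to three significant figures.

300 kN

Per bolt r_n = 1.2 l_c t F_u ≤ 2.4 d t F_u; upper limit = 2.4 × 20 × 6 × 400 / 1000 = 115.2 kN.
Edge bolt: l_c = 35 − 22/2 = 24 mm → 1.2 × 24 × 6 × 400 / 1000 = 69.12 → r_n = 69.12 kN.
Interior bolts: l_c = 75 − 22 = 53 mm → 1.2 × 53 × 6 × 400 / 1000 = 152.6 → r_n = 115.2 kN.
R_n = 2 × 69.12 + 4 × 115.2 = 599 kN.
Allowable strength R_n/Ω = 599 / 2 = 300 kN.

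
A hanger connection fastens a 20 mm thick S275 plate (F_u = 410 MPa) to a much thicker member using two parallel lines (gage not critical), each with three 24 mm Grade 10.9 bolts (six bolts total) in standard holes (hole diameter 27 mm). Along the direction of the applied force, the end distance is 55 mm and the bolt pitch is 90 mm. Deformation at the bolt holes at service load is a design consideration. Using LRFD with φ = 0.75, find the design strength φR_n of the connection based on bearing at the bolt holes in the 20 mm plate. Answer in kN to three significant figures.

2030 kN

Per bolt r_n = 1.2 l_c t F_u ≤ 2.4 d t F_u; upper limit = 2.4 × 24 × 20 × 410 / 1000 = 472.3 kN.
Edge bolt: l_c = 55 − 27/2 = 41.5 mm → 1.2 × 41.5 × 20 × 410 / 1000 = 408.4 → r_n = 408.4 kN.
Interior bolts: l_c = 90 − 27 = 63 mm → 1.2 × 63 × 20 × 410 / 1000 = 619.9 → r_n = 472.3 kN.
R_n = 2 × 408.4 + 4 × 472.3 = 2706 kN.
Design strength φR_n = 0.75 × 2706 = 2030 kN.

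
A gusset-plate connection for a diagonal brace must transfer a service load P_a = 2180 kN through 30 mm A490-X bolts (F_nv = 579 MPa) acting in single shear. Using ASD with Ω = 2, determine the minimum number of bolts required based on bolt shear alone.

A_b = π·30²/4 = 706.9 mm².
Per-bolt allowable strength R_n/Ω = 579 × 706.9 × 1 / 1000 / 2 = 204.6 kN.
n ≥ 2180 / 204.6 = 10.65 → use 11 bolts.

11 bolts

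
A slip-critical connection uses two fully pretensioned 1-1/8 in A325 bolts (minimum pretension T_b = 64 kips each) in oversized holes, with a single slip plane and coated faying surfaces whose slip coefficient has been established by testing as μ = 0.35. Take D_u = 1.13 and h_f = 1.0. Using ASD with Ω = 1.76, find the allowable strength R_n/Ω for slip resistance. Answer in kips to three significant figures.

R_n = μ · D_u · h_f · T_b · n_s · n_b = 0.35 × 1.13 × 1.0 × 64 × 1 × 2 = 50.62 kips.
Allowable strength R_n/Ω = 50.62 / 1.76 = 28.8 kips.

28.8 kips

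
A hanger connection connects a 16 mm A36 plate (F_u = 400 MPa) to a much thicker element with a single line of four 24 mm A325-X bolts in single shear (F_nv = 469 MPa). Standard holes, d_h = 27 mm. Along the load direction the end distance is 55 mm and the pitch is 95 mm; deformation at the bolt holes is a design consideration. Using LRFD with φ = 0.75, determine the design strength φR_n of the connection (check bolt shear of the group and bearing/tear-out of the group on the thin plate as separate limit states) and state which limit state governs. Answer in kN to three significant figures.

Bolt shear: A_b = π·24²/4 = 452.4 mm²; R_n = 469 × 452.4 × 4 × 1 / 1000 = 848.7 kN → 0.75 × 848.7 = 637 kN.
Bearing (1.2 l_c t F_u ≤ 2.4 d t F_u): upper limit = 2.4·24·16·400 / 1000 = 368.6 kN.
  Edge l_c = 55 − 27/2 = 41.5 → r_n = 318.7 kN; interior l_c = 95 − 27 = 68 → r_n = 368.6 kN.
  R_n,bearing = 1·318.7 + 3·368.6 = 1425 kN → 0.75 × 1425 = 1070 kN.
Bolt shear governs: 637 kN.

637 kN (bolt shear governs)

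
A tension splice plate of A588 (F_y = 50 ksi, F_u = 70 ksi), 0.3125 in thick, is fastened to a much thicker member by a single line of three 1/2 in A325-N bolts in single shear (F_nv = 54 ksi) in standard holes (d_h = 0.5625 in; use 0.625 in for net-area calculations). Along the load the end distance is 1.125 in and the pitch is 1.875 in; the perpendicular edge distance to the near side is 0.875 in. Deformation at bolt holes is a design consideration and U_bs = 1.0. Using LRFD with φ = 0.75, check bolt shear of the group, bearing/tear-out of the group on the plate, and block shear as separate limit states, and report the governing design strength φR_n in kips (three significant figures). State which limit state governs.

23.9 kips (bolt shear governs)

Bolt shear: A_b = π·0.5²/4 = 0.1963 in²; R_n = 54 × 0.1963 × 3 × 1 = 31.81 kips → 0.75 × 31.81 = 23.9 kips.
Bearing: edge l_c = 0.8438, r_n = 22.15 kips; interior l_c = 1.312, r_n = 26.25 kips; R_n = 22.15 + 2·26.25 = 74.65 kips → 56 kips.
Block shear: A_gv = 1.523, A_nv = 1.035, A_nt = 0.1758 in²; R_n = min(0.6F_uA_nv, 0.6F_yA_gv) + U_bs·F_u·A_nt = 55.78 kips → 41.8 kips.
Bolt shear governs: 23.9 kips.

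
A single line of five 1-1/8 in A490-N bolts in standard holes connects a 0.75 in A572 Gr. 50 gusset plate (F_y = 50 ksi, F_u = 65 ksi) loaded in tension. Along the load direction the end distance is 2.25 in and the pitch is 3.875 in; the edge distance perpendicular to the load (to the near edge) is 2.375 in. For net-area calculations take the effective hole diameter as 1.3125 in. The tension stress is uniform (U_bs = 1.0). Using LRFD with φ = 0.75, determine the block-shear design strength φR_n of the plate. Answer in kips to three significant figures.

Shear plane L_v = 2.25 + 4·3.875 = 17.75 in; A_gv = 17.75 × 0.75 = 13.31 in².
A_nv = (17.75 − 4.5·1.3125) × 0.75 = 8.883 in².
A_nt = (2.375 − 0.5·1.3125) × 0.75 = 1.289 in².
0.6 F_u A_nv = 346.4 kips; 0.6 F_y A_gv = 399.4 kips → shear rupture governs the shear term.
R_n = 346.4 + 1.0 × 65 × 1.289 = 430.2 kips.
Design strength φR_n = 0.75 × 430.2 = 323 kips.

323 kips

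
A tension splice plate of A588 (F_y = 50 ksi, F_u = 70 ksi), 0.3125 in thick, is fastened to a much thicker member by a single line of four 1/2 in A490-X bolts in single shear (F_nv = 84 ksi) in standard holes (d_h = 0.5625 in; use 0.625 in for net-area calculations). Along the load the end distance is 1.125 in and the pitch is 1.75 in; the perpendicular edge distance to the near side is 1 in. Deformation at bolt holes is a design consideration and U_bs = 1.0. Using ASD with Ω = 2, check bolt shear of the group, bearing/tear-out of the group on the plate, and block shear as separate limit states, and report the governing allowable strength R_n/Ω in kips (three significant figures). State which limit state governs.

Bolt shear: A_b = π·0.5²/4 = 0.1963 in²; R_n = 84 × 0.1963 × 4 × 1 = 65.97 kips → 65.97 / 2 = 33 kips.
Bearing: edge l_c = 0.8438, r_n = 22.15 kips; interior l_c = 1.188, r_n = 26.25 kips; R_n = 22.15 + 3·26.25 = 100.9 kips → 50.4 kips.
Block shear: A_gv = 1.992, A_nv = 1.309, A_nt = 0.2148 in²; R_n = min(0.6F_uA_nv, 0.6F_yA_gv) + U_bs·F_u·A_nt = 70 kips → 35 kips.
Bolt shear governs: 33 kips.

33 kips (bolt shear governs)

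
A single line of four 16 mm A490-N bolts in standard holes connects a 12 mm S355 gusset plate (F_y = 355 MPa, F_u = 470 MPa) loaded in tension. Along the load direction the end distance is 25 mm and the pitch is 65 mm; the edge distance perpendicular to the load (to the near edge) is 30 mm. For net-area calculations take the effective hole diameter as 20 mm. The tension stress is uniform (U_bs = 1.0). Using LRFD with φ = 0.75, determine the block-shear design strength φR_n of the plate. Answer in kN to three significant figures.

Shear plane L_v = 25 + 3·65 = 220 mm; A_gv = 220 × 12 = 2640 mm².
A_nv = (220 − 3.5·20) × 12 = 1800 mm².
A_nt = (30 − 0.5·20) × 12 = 240 mm².
0.6 F_u A_nv = 507.6 kN; 0.6 F_y A_gv = 562.3 kN → shear rupture governs the shear term.
R_n = 507.6 + 1.0 × 470 × 240 / 1000 = 620.4 kN.
Design strength φR_n = 0.75 × 620.4 = 465 kN.

465 kN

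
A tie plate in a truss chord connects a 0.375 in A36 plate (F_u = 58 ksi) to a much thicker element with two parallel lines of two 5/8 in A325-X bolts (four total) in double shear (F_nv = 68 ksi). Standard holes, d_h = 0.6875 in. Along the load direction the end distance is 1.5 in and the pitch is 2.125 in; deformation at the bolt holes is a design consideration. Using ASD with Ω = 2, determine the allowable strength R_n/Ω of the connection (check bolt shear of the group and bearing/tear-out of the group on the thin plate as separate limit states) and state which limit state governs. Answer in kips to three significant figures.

Bolt shear: A_b = π·0.625²/4 = 0.3068 in²; R_n = 68 × 0.3068 × 4 × 2 = 166.9 kips → 166.9 / 2 = 83.4 kips.
Bearing (1.2 l_c t F_u ≤ 2.4 d t F_u): upper limit = 2.4·0.625·0.375·58 = 32.62 kips.
  Edge l_c = 1.5 − 0.6875/2 = 1.156 → r_n = 30.18 kips; interior l_c = 2.125 − 0.6875 = 1.438 → r_n = 32.62 kips.
  R_n,bearing = 2·30.18 + 2·32.62 = 125.6 kips → 125.6 / 2 = 62.8 kips.
Bearing governs: 62.8 kips.

62.8 kips (bearing governs)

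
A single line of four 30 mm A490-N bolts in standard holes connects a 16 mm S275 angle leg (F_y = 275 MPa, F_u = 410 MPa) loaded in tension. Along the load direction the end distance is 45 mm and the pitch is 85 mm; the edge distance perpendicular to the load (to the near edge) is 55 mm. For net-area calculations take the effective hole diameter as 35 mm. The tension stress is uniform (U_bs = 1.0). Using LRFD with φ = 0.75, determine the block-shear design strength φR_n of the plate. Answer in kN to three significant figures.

708 kN

Shear plane L_v = 45 + 3·85 = 300 mm; A_gv = 300 × 16 = 4800 mm².
A_nv = (300 − 3.5·35) × 16 = 2840 mm².
A_nt = (55 − 0.5·35) × 16 = 600 mm².
0.6 F_u A_nv = 698.6 kN; 0.6 F_y A_gv = 792 kN → shear rupture governs the shear term.
R_n = 698.6 + 1.0 × 410 × 600 / 1000 = 944.6 kN.
Design strength φR_n = 0.75 × 944.6 = 708 kN.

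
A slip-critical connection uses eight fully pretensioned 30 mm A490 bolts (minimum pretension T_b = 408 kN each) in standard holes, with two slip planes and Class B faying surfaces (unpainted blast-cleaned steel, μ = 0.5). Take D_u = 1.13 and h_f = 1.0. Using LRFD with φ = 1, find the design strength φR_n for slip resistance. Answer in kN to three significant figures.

3690 kN

R_n = μ · D_u · h_f · T_b · n_s · n_b = 0.5 × 1.13 × 1.0 × 408 × 2 × 8 = 3688 kN.
Design strength φR_n = 1 × 3688 = 3690 kN.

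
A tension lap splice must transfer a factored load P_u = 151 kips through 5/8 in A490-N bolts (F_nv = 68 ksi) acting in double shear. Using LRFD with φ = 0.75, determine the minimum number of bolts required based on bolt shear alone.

5 bolts

A_b = π·0.625²/4 = 0.3068 in².
Per-bolt design strength φR_n = 0.75 × 68 × 0.3068 × 2 = 31.29 kips.
n ≥ 151 / 31.29 = 4.825 → use 5 bolts.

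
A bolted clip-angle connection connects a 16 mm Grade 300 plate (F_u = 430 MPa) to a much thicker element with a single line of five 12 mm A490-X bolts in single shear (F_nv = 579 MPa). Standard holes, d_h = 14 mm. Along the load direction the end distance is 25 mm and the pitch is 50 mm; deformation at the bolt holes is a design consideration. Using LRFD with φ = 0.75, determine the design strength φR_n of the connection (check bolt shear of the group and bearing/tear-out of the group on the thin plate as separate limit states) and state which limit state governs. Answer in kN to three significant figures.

Bolt shear: A_b = π·12²/4 = 113.1 mm²; R_n = 579 × 113.1 × 5 × 1 / 1000 = 327.4 kN → 0.75 × 327.4 = 246 kN.
Bearing (1.2 l_c t F_u ≤ 2.4 d t F_u): upper limit = 2.4·12·16·430 / 1000 = 198.1 kN.
  Edge l_c = 25 − 14/2 = 18 → r_n = 148.6 kN; interior l_c = 50 − 14 = 36 → r_n = 198.1 kN.
  R_n,bearing = 1·148.6 + 4·198.1 = 941.2 kN → 0.75 × 941.2 = 706 kN.
Bolt shear governs: 246 kN.

246 kN (bolt shear governs)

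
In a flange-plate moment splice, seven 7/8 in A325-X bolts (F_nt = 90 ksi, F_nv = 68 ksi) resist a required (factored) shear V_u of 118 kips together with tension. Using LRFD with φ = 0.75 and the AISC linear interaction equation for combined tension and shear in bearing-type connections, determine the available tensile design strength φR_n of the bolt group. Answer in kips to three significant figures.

A_b = π·0.875²/4 = 0.6013 in²; f_rv = 118 / (7 × 0.6013) = 28.03 ksi.
F'_nt = 1.3 F_nt − (F_nt / φF_nv) f_rv = 1.3·90 − (90/(0.75·68))·28.03 = 67.53 ksi, capped at F_nt → F'_nt = 67.53 ksi.
R_n = F'_nt · A_b · n = 67.53 × 0.6013 × 7 = 284.2 kips.
Design strength φR_n = 0.75 × 284.2 = 213 kips.

213 kips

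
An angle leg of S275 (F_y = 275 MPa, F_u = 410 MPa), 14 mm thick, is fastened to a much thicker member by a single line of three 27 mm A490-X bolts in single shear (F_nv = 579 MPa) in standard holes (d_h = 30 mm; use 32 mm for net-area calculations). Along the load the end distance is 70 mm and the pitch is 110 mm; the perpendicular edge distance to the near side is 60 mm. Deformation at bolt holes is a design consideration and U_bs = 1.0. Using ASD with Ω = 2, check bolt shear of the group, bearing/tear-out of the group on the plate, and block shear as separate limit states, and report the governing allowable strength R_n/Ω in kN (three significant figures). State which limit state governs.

Bolt shear: A_b = π·27²/4 = 572.6 mm²; R_n = 579 × 572.6 × 3 × 1 / 1000 = 994.5 kN → 994.5 / 2 = 497 kN.
Bearing: edge l_c = 55, r_n = 372 kN; interior l_c = 80, r_n = 372 kN; R_n = 372 + 2·372 = 1116 kN → 558 kN.
Block shear: A_gv = 4060, A_nv = 2940, A_nt = 616 mm²; R_n = min(0.6F_uA_nv, 0.6F_yA_gv) + U_bs·F_u·A_nt = 922.5 kN → 461 kN.
Block shear governs: 461 kN.

461 kN (block shear governs)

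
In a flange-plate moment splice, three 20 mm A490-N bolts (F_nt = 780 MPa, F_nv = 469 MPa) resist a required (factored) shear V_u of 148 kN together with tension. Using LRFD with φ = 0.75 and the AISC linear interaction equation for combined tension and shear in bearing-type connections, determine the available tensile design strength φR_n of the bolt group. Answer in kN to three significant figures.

A_b = π·20²/4 = 314.2 mm²; f_rv = 148 × 1000 / (3 × 314.2) = 157 MPa.
F'_nt = 1.3 F_nt − (F_nt / φF_nv) f_rv = 1.3·780 − (780/(0.75·469))·157 = 665.8 MPa, capped at F_nt → F'_nt = 665.8 MPa.
R_n = F'_nt · A_b · n = 665.8 × 314.2 × 3 / 1000 = 627.5 kN.
Design strength φR_n = 0.75 × 627.5 = 471 kN.

471 kN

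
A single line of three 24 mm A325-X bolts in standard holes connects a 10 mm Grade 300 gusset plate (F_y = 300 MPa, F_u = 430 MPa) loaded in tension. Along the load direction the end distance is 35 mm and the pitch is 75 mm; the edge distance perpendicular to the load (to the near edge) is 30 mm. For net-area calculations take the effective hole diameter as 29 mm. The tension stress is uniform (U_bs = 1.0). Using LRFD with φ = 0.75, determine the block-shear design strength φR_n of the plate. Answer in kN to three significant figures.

268 kN

Shear plane L_v = 35 + 2·75 = 185 mm; A_gv = 185 × 10 = 1850 mm².
A_nv = (185 − 2.5·29) × 10 = 1125 mm².
A_nt = (30 − 0.5·29) × 10 = 155 mm².
0.6 F_u A_nv = 290.2 kN; 0.6 F_y A_gv = 333 kN → shear rupture governs the shear term.
R_n = 290.2 + 1.0 × 430 × 155 / 1000 = 356.9 kN.
Design strength φR_n = 0.75 × 356.9 = 268 kN.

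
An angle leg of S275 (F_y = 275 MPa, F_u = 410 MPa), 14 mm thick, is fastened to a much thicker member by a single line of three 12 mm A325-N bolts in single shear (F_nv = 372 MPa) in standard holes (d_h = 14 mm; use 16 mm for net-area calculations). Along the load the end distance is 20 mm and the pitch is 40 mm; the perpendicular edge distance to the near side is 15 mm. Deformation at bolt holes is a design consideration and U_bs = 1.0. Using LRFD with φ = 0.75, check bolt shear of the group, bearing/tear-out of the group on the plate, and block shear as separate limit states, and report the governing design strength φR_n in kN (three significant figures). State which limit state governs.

Bolt shear: A_b = π·12²/4 = 113.1 mm²; R_n = 372 × 113.1 × 3 × 1 / 1000 = 126.2 kN → 0.75 × 126.2 = 94.7 kN.
Bearing: edge l_c = 13, r_n = 89.54 kN; interior l_c = 26, r_n = 165.3 kN; R_n = 89.54 + 2·165.3 = 420.2 kN → 315 kN.
Block shear: A_gv = 1400, A_nv = 840, A_nt = 98 mm²; R_n = min(0.6F_uA_nv, 0.6F_yA_gv) + U_bs·F_u·A_nt = 246.8 kN → 185 kN.
Bolt shear governs: 94.7 kN.

94.7 kN (bolt shear governs)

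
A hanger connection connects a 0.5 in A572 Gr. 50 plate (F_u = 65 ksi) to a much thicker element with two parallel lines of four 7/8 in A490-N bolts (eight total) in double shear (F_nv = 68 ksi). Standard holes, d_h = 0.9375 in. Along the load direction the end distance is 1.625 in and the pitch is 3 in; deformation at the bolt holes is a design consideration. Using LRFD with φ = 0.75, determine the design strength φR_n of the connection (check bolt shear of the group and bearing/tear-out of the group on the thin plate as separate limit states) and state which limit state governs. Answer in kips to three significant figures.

Bolt shear: A_b = π·0.875²/4 = 0.6013 in²; R_n = 68 × 0.6013 × 8 × 2 = 654.2 kips → 0.75 × 654.2 = 491 kips.
Bearing (1.2 l_c t F_u ≤ 2.4 d t F_u): upper limit = 2.4·0.875·0.5·65 = 68.25 kips.
  Edge l_c = 1.625 − 0.9375/2 = 1.156 → r_n = 45.09 kips; interior l_c = 3 − 0.9375 = 2.062 → r_n = 68.25 kips.
  R_n,bearing = 2·45.09 + 6·68.25 = 499.7 kips → 0.75 × 499.7 = 375 kips.
Bearing governs: 375 kips.

375 kips (bearing governs)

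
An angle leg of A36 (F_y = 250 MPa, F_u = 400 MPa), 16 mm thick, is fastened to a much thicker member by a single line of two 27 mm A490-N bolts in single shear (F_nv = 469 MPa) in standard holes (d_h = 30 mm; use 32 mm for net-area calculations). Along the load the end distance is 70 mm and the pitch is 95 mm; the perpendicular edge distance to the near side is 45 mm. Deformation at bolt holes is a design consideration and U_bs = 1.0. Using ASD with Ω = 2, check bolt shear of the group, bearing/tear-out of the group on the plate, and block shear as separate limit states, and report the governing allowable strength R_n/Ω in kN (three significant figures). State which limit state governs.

Bolt shear: A_b = π·27²/4 = 572.6 mm²; R_n = 469 × 572.6 × 2 × 1 / 1000 = 537.1 kN → 537.1 / 2 = 269 kN.
Bearing: edge l_c = 55, r_n = 414.7 kN; interior l_c = 65, r_n = 414.7 kN; R_n = 414.7 + 1·414.7 = 829.4 kN → 415 kN.
Block shear: A_gv = 2640, A_nv = 1872, A_nt = 464 mm²; R_n = min(0.6F_uA_nv, 0.6F_yA_gv) + U_bs·F_u·A_nt = 581.6 kN → 291 kN.
Bolt shear governs: 269 kN.

269 kN (bolt shear governs)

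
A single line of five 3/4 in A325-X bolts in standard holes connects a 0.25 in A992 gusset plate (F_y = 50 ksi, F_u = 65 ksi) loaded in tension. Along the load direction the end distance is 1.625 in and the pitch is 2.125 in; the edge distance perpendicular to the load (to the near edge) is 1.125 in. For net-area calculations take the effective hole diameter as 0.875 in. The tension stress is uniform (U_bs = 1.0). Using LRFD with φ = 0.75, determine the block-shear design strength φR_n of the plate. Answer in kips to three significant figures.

Shear plane L_v = 1.625 + 4·2.125 = 10.12 in; A_gv = 10.12 × 0.25 = 2.531 in².
A_nv = (10.12 − 4.5·0.875) × 0.25 = 1.547 in².
A_nt = (1.125 − 0.5·0.875) × 0.25 = 0.1719 in².
0.6 F_u A_nv = 60.33 kips; 0.6 F_y A_gv = 75.94 kips → shear rupture governs the shear term.
R_n = 60.33 + 1.0 × 65 × 0.1719 = 71.5 kips.
Design strength φR_n = 0.75 × 71.5 = 53.6 kips.

53.6 kips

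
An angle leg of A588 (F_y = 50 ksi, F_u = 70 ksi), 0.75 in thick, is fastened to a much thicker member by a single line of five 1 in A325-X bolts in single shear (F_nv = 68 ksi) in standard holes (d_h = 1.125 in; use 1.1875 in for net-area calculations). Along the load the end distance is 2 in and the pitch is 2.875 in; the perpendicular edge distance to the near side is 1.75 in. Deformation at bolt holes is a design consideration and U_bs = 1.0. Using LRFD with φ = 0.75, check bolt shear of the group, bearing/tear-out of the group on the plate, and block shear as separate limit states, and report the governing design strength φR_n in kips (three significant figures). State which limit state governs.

Bolt shear: A_b = π·1²/4 = 0.7854 in²; R_n = 68 × 0.7854 × 5 × 1 = 267 kips → 0.75 × 267 = 200 kips.
Bearing: edge l_c = 1.438, r_n = 90.56 kips; interior l_c = 1.75, r_n = 110.3 kips; R_n = 90.56 + 4·110.3 = 531.6 kips → 399 kips.
Block shear: A_gv = 10.12, A_nv = 6.117, A_nt = 0.8672 in²; R_n = min(0.6F_uA_nv, 0.6F_yA_gv) + U_bs·F_u·A_nt = 317.6 kips → 238 kips.
Bolt shear governs: 200 kips.

200 kips (bolt shear governs)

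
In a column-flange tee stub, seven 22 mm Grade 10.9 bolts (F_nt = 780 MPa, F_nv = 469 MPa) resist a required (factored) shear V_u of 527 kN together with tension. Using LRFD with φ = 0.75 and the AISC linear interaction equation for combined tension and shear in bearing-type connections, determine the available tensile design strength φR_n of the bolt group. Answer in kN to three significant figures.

1150 kN

A_b = π·22²/4 = 380.1 mm²; f_rv = 527 × 1000 / (7 × 380.1) = 198.1 MPa.
F'_nt = 1.3 F_nt − (F_nt / φF_nv) f_rv = 1.3·780 − (780/(0.75·469))·198.1 = 574.8 MPa, capped at F_nt → F'_nt = 574.8 MPa.
R_n = F'_nt · A_b · n = 574.8 × 380.1 × 7 / 1000 = 1530 kN.
Design strength φR_n = 0.75 × 1530 = 1150 kN.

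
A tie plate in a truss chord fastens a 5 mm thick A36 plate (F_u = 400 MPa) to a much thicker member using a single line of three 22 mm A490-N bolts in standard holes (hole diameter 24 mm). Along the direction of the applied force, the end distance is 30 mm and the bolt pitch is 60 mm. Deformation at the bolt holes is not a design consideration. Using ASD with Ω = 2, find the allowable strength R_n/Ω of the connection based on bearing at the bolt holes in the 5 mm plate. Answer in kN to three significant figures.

Per bolt r_n = 1.5 l_c t F_u ≤ 3.0 d t F_u; upper limit = 3.0 × 22 × 5 × 400 / 1000 = 132 kN.
Edge bolt: l_c = 30 − 24/2 = 18 mm → 1.5 × 18 × 5 × 400 / 1000 = 54 → r_n = 54 kN.
Interior bolts: l_c = 60 − 24 = 36 mm → 1.5 × 36 × 5 × 400 / 1000 = 108 → r_n = 108 kN.
R_n = 1 × 54 + 2 × 108 = 270 kN.
Allowable strength R_n/Ω = 270 / 2 = 135 kN.

135 kN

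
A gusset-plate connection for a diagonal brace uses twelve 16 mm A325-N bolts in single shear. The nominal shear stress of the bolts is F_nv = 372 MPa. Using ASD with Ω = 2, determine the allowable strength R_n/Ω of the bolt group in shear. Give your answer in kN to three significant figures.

449 kN

A_b = π × 16² / 4 = 201.1 mm².
R_n = F_nv · A_b · n · n_s = 372 × 201.1 × 12 × 1 / 1000 = 897.5 kN.
Allowable strength R_n/Ω = 897.5 / 2 = 449 kN.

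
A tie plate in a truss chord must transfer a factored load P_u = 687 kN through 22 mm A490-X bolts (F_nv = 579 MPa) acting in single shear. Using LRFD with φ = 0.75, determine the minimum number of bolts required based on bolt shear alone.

5 bolts

A_b = π·22²/4 = 380.1 mm².
Per-bolt design strength φR_n = 0.75 × 579 × 380.1 × 1 / 1000 = 165.1 kN.
n ≥ 687 / 165.1 = 4.162 → use 5 bolts.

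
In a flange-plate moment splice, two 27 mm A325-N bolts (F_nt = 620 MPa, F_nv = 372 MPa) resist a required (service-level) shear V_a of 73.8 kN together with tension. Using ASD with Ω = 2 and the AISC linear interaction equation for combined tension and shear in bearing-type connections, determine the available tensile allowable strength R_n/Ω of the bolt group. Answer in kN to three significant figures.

338 kN

A_b = π·27²/4 = 572.6 mm²; f_rv = 73.8 × 1000 / (2 × 572.6) = 64.45 MPa.
F'_nt = 1.3 F_nt − (Ω F_nt / F_nv) f_rv = 1.3·620 − (2·620/372)·64.45 = 591.2 MPa, capped at F_nt → F'_nt = 591.2 MPa.
R_n = F'_nt · A_b · n = 591.2 × 572.6 × 2 / 1000 = 677 kN.
Allowable strength R_n/Ω = 677 / 2 = 338 kN.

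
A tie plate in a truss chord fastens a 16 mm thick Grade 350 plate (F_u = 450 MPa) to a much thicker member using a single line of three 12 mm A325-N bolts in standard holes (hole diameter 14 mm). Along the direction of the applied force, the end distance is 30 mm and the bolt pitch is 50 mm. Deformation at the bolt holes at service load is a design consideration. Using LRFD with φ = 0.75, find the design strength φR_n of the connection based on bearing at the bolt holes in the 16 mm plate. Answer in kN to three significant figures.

Per bolt r_n = 1.2 l_c t F_u ≤ 2.4 d t F_u; upper limit = 2.4 × 12 × 16 × 450 / 1000 = 207.4 kN.
Edge bolt: l_c = 30 − 14/2 = 23 mm → 1.2 × 23 × 16 × 450 / 1000 = 198.7 → r_n = 198.7 kN.
Interior bolts: l_c = 50 − 14 = 36 mm → 1.2 × 36 × 16 × 450 / 1000 = 311 → r_n = 207.4 kN.
R_n = 1 × 198.7 + 2 × 207.4 = 613.4 kN.
Design strength φR_n = 0.75 × 613.4 = 460 kN.

460 kN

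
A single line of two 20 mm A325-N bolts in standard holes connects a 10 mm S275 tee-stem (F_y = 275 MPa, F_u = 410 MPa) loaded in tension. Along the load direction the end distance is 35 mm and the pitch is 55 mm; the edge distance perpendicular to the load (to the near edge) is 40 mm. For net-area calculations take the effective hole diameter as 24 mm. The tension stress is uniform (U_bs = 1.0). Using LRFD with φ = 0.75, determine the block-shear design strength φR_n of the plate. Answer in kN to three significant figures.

186 kN

Shear plane L_v = 35 + 1·55 = 90 mm; A_gv = 90 × 10 = 900 mm².
A_nv = (90 − 1.5·24) × 10 = 540 mm².
A_nt = (40 − 0.5·24) × 10 = 280 mm².
0.6 F_u A_nv = 132.8 kN; 0.6 F_y A_gv = 148.5 kN → shear rupture governs the shear term.
R_n = 132.8 + 1.0 × 410 × 280 / 1000 = 247.6 kN.
Design strength φR_n = 0.75 × 247.6 = 186 kN.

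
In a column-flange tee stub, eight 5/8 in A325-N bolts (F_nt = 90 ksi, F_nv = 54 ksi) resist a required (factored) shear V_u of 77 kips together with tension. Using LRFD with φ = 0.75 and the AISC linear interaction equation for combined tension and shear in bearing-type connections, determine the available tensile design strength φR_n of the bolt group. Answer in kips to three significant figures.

A_b = π·0.625²/4 = 0.3068 in²; f_rv = 77 / (8 × 0.3068) = 31.37 ksi.
F'_nt = 1.3 F_nt − (F_nt / φF_nv) f_rv = 1.3·90 − (90/(0.75·54))·31.37 = 47.28 ksi, capped at F_nt → F'_nt = 47.28 ksi.
R_n = F'_nt · A_b · n = 47.28 × 0.3068 × 8 = 116.1 kips.
Design strength φR_n = 0.75 × 116.1 = 87 kips.

87 kips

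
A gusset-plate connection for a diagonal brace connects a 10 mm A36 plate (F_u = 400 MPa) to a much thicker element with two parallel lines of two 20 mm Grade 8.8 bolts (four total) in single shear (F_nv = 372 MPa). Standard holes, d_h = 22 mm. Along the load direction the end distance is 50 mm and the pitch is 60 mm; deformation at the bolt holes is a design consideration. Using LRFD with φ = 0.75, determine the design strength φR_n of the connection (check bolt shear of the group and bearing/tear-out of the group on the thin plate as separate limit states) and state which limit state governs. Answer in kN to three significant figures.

Bolt shear: A_b = π·20²/4 = 314.2 mm²; R_n = 372 × 314.2 × 4 × 1 / 1000 = 467.5 kN → 0.75 × 467.5 = 351 kN.
Bearing (1.2 l_c t F_u ≤ 2.4 d t F_u): upper limit = 2.4·20·10·400 / 1000 = 192 kN.
  Edge l_c = 50 − 22/2 = 39 → r_n = 187.2 kN; interior l_c = 60 − 22 = 38 → r_n = 182.4 kN.
  R_n,bearing = 2·187.2 + 2·182.4 = 739.2 kN → 0.75 × 739.2 = 554 kN.
Bolt shear governs: 351 kN.

351 kN (bolt shear governs)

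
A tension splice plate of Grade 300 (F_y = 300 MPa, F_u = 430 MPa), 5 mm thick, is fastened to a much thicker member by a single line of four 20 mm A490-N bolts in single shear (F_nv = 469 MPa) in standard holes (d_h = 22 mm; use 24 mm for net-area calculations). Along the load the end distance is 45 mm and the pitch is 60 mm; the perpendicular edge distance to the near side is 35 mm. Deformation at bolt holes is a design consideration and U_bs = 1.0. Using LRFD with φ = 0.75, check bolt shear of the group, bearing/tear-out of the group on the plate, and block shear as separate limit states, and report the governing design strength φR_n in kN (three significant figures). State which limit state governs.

174 kN (block shear governs)

Bolt shear: A_b = π·20²/4 = 314.2 mm²; R_n = 469 × 314.2 × 4 × 1 / 1000 = 589.4 kN → 0.75 × 589.4 = 442 kN.
Bearing: edge l_c = 34, r_n = 87.72 kN; interior l_c = 38, r_n = 98.04 kN; R_n = 87.72 + 3·98.04 = 381.8 kN → 286 kN.
Block shear: A_gv = 1125, A_nv = 705, A_nt = 115 mm²; R_n = min(0.6F_uA_nv, 0.6F_yA_gv) + U_bs·F_u·A_nt = 231.3 kN → 174 kN.
Block shear governs: 174 kN.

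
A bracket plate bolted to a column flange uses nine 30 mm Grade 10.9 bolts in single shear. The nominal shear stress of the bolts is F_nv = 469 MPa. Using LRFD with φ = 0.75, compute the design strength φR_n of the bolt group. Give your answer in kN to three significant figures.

A_b = π × 30² / 4 = 706.9 mm².
R_n = F_nv · A_b · n · n_s = 469 × 706.9 × 9 × 1 / 1000 = 2984 kN.
Design strength φR_n = 0.75 × 2984 = 2240 kN.

2240 kN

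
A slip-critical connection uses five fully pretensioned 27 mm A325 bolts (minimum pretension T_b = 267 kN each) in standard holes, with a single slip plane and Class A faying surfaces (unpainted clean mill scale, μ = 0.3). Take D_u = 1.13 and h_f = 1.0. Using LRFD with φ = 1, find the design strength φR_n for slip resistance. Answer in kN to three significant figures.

R_n = μ · D_u · h_f · T_b · n_s · n_b = 0.3 × 1.13 × 1.0 × 267 × 1 × 5 = 452.6 kN.
Design strength φR_n = 1 × 452.6 = 453 kN.

453 kN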